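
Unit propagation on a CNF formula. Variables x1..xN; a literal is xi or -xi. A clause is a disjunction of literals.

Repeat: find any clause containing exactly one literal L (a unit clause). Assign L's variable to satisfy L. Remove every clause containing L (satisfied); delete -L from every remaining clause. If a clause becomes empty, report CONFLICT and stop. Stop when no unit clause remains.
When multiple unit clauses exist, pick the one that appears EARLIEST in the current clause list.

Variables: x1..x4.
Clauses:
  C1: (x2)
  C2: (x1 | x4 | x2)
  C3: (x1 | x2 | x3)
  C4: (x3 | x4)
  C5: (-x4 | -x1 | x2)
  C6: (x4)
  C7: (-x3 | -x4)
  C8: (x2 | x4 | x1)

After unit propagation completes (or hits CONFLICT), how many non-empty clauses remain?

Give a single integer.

Answer: 0

Derivation:
unit clause [2] forces x2=T; simplify:
  satisfied 5 clause(s); 3 remain; assigned so far: [2]
unit clause [4] forces x4=T; simplify:
  drop -4 from [-3, -4] -> [-3]
  satisfied 2 clause(s); 1 remain; assigned so far: [2, 4]
unit clause [-3] forces x3=F; simplify:
  satisfied 1 clause(s); 0 remain; assigned so far: [2, 3, 4]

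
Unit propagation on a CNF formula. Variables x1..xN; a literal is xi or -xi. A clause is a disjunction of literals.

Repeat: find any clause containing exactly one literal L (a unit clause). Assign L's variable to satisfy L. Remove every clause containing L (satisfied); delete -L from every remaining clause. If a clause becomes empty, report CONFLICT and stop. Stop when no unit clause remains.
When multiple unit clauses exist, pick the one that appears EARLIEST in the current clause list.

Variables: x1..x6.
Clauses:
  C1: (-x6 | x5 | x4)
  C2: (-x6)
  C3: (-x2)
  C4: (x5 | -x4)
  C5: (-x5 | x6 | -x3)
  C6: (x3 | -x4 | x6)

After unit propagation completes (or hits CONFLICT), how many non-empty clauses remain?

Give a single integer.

Answer: 3

Derivation:
unit clause [-6] forces x6=F; simplify:
  drop 6 from [-5, 6, -3] -> [-5, -3]
  drop 6 from [3, -4, 6] -> [3, -4]
  satisfied 2 clause(s); 4 remain; assigned so far: [6]
unit clause [-2] forces x2=F; simplify:
  satisfied 1 clause(s); 3 remain; assigned so far: [2, 6]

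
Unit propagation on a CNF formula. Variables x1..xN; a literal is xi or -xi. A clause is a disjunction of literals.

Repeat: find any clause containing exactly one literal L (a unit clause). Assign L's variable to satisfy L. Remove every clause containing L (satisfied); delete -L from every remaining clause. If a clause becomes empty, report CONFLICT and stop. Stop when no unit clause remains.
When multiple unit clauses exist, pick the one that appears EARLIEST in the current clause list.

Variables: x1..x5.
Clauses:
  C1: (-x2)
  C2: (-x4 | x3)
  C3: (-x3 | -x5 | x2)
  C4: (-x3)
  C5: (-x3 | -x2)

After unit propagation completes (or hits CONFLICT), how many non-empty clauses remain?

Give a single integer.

unit clause [-2] forces x2=F; simplify:
  drop 2 from [-3, -5, 2] -> [-3, -5]
  satisfied 2 clause(s); 3 remain; assigned so far: [2]
unit clause [-3] forces x3=F; simplify:
  drop 3 from [-4, 3] -> [-4]
  satisfied 2 clause(s); 1 remain; assigned so far: [2, 3]
unit clause [-4] forces x4=F; simplify:
  satisfied 1 clause(s); 0 remain; assigned so far: [2, 3, 4]

Answer: 0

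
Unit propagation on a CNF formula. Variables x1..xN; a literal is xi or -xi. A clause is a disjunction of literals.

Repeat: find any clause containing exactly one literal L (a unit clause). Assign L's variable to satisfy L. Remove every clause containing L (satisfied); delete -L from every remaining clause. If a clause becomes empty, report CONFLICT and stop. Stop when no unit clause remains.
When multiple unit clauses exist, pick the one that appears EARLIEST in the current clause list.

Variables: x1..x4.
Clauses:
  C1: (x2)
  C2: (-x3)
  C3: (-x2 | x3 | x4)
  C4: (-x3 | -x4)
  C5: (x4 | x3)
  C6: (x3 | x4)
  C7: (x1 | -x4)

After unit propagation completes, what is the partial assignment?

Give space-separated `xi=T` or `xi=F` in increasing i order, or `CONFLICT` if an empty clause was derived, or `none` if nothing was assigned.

unit clause [2] forces x2=T; simplify:
  drop -2 from [-2, 3, 4] -> [3, 4]
  satisfied 1 clause(s); 6 remain; assigned so far: [2]
unit clause [-3] forces x3=F; simplify:
  drop 3 from [3, 4] -> [4]
  drop 3 from [4, 3] -> [4]
  drop 3 from [3, 4] -> [4]
  satisfied 2 clause(s); 4 remain; assigned so far: [2, 3]
unit clause [4] forces x4=T; simplify:
  drop -4 from [1, -4] -> [1]
  satisfied 3 clause(s); 1 remain; assigned so far: [2, 3, 4]
unit clause [1] forces x1=T; simplify:
  satisfied 1 clause(s); 0 remain; assigned so far: [1, 2, 3, 4]

Answer: x1=T x2=T x3=F x4=T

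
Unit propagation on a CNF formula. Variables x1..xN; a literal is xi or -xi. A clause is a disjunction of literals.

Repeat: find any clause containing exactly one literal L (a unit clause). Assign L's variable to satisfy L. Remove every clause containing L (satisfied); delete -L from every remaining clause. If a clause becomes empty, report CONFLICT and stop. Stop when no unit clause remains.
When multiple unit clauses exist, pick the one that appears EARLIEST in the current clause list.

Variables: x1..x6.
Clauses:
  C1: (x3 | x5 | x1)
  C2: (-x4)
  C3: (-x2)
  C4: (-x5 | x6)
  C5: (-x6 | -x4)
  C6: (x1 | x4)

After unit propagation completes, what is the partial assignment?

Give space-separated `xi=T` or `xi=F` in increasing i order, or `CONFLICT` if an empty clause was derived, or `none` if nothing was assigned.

Answer: x1=T x2=F x4=F

Derivation:
unit clause [-4] forces x4=F; simplify:
  drop 4 from [1, 4] -> [1]
  satisfied 2 clause(s); 4 remain; assigned so far: [4]
unit clause [-2] forces x2=F; simplify:
  satisfied 1 clause(s); 3 remain; assigned so far: [2, 4]
unit clause [1] forces x1=T; simplify:
  satisfied 2 clause(s); 1 remain; assigned so far: [1, 2, 4]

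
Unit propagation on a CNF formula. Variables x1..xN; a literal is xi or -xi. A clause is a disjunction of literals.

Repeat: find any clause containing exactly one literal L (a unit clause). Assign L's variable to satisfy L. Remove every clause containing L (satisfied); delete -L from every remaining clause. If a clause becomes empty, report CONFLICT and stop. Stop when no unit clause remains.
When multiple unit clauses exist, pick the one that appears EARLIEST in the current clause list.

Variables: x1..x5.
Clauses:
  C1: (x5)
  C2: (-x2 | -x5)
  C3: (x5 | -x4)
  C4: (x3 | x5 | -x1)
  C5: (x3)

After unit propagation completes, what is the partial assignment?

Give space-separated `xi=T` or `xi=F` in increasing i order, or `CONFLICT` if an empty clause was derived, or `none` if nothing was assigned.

unit clause [5] forces x5=T; simplify:
  drop -5 from [-2, -5] -> [-2]
  satisfied 3 clause(s); 2 remain; assigned so far: [5]
unit clause [-2] forces x2=F; simplify:
  satisfied 1 clause(s); 1 remain; assigned so far: [2, 5]
unit clause [3] forces x3=T; simplify:
  satisfied 1 clause(s); 0 remain; assigned so far: [2, 3, 5]

Answer: x2=F x3=T x5=T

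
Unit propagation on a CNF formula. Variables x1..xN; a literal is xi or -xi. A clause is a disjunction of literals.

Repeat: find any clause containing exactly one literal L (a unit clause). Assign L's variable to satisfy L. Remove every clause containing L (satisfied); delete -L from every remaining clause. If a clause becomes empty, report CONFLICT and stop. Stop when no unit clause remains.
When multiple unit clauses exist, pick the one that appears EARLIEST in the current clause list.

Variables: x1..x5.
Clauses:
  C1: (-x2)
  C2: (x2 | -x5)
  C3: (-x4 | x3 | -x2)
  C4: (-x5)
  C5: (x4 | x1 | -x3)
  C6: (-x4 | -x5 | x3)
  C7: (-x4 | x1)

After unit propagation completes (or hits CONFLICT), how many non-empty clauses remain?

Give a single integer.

unit clause [-2] forces x2=F; simplify:
  drop 2 from [2, -5] -> [-5]
  satisfied 2 clause(s); 5 remain; assigned so far: [2]
unit clause [-5] forces x5=F; simplify:
  satisfied 3 clause(s); 2 remain; assigned so far: [2, 5]

Answer: 2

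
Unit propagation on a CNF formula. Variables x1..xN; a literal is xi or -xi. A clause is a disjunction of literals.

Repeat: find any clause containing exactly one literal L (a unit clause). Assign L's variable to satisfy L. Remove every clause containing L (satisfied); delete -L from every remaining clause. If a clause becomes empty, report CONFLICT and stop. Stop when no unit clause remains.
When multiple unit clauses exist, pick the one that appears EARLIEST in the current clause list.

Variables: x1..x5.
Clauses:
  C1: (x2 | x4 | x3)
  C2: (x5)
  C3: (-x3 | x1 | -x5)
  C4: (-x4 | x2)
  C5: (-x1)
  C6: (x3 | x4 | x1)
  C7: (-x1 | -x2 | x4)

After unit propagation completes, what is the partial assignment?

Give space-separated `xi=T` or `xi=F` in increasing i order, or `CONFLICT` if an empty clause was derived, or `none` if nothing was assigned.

unit clause [5] forces x5=T; simplify:
  drop -5 from [-3, 1, -5] -> [-3, 1]
  satisfied 1 clause(s); 6 remain; assigned so far: [5]
unit clause [-1] forces x1=F; simplify:
  drop 1 from [-3, 1] -> [-3]
  drop 1 from [3, 4, 1] -> [3, 4]
  satisfied 2 clause(s); 4 remain; assigned so far: [1, 5]
unit clause [-3] forces x3=F; simplify:
  drop 3 from [2, 4, 3] -> [2, 4]
  drop 3 from [3, 4] -> [4]
  satisfied 1 clause(s); 3 remain; assigned so far: [1, 3, 5]
unit clause [4] forces x4=T; simplify:
  drop -4 from [-4, 2] -> [2]
  satisfied 2 clause(s); 1 remain; assigned so far: [1, 3, 4, 5]
unit clause [2] forces x2=T; simplify:
  satisfied 1 clause(s); 0 remain; assigned so far: [1, 2, 3, 4, 5]

Answer: x1=F x2=T x3=F x4=T x5=T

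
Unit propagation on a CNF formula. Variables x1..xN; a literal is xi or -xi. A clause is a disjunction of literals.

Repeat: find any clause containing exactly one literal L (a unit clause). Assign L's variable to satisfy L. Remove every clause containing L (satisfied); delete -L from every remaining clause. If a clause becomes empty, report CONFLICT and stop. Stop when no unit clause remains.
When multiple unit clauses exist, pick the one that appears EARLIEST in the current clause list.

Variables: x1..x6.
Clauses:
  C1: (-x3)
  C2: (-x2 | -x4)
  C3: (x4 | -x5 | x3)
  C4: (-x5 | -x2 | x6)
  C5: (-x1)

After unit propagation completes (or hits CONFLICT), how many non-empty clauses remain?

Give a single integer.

Answer: 3

Derivation:
unit clause [-3] forces x3=F; simplify:
  drop 3 from [4, -5, 3] -> [4, -5]
  satisfied 1 clause(s); 4 remain; assigned so far: [3]
unit clause [-1] forces x1=F; simplify:
  satisfied 1 clause(s); 3 remain; assigned so far: [1, 3]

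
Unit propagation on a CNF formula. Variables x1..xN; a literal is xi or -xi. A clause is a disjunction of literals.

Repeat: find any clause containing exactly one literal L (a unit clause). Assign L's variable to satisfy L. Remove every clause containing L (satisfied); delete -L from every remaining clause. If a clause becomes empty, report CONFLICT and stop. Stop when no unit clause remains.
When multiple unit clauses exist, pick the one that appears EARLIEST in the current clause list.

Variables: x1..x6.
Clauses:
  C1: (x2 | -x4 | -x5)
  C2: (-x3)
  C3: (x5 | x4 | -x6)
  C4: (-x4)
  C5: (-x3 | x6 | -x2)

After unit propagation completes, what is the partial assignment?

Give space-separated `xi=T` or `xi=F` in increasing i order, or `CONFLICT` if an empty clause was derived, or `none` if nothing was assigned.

Answer: x3=F x4=F

Derivation:
unit clause [-3] forces x3=F; simplify:
  satisfied 2 clause(s); 3 remain; assigned so far: [3]
unit clause [-4] forces x4=F; simplify:
  drop 4 from [5, 4, -6] -> [5, -6]
  satisfied 2 clause(s); 1 remain; assigned so far: [3, 4]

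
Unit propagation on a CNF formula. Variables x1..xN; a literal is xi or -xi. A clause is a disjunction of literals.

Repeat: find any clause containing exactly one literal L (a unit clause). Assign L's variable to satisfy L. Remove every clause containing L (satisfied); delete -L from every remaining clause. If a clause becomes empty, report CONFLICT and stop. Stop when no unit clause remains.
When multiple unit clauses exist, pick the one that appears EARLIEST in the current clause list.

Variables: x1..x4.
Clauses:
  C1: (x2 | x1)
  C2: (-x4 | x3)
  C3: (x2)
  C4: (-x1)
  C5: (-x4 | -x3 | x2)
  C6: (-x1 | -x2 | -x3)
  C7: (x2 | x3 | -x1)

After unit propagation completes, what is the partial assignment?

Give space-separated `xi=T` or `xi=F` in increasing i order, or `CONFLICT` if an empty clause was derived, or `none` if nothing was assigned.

Answer: x1=F x2=T

Derivation:
unit clause [2] forces x2=T; simplify:
  drop -2 from [-1, -2, -3] -> [-1, -3]
  satisfied 4 clause(s); 3 remain; assigned so far: [2]
unit clause [-1] forces x1=F; simplify:
  satisfied 2 clause(s); 1 remain; assigned so far: [1, 2]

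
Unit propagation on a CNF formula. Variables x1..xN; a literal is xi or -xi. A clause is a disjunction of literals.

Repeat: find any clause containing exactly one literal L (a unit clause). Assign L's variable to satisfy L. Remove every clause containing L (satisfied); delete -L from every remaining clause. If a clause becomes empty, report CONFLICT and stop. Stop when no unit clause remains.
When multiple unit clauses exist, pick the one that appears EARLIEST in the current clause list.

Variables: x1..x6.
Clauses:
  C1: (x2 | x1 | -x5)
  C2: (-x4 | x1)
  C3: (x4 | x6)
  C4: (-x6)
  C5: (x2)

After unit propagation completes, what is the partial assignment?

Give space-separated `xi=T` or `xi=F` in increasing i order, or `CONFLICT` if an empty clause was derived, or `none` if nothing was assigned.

unit clause [-6] forces x6=F; simplify:
  drop 6 from [4, 6] -> [4]
  satisfied 1 clause(s); 4 remain; assigned so far: [6]
unit clause [4] forces x4=T; simplify:
  drop -4 from [-4, 1] -> [1]
  satisfied 1 clause(s); 3 remain; assigned so far: [4, 6]
unit clause [1] forces x1=T; simplify:
  satisfied 2 clause(s); 1 remain; assigned so far: [1, 4, 6]
unit clause [2] forces x2=T; simplify:
  satisfied 1 clause(s); 0 remain; assigned so far: [1, 2, 4, 6]

Answer: x1=T x2=T x4=T x6=F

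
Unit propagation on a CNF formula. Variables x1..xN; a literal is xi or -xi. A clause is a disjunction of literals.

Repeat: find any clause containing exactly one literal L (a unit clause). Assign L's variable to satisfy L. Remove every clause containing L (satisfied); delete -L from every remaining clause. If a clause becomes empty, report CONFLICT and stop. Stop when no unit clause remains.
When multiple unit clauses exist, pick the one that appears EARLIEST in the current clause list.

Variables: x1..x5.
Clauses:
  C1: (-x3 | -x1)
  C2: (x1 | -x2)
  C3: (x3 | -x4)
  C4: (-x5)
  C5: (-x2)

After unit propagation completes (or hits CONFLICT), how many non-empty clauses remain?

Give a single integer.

Answer: 2

Derivation:
unit clause [-5] forces x5=F; simplify:
  satisfied 1 clause(s); 4 remain; assigned so far: [5]
unit clause [-2] forces x2=F; simplify:
  satisfied 2 clause(s); 2 remain; assigned so far: [2, 5]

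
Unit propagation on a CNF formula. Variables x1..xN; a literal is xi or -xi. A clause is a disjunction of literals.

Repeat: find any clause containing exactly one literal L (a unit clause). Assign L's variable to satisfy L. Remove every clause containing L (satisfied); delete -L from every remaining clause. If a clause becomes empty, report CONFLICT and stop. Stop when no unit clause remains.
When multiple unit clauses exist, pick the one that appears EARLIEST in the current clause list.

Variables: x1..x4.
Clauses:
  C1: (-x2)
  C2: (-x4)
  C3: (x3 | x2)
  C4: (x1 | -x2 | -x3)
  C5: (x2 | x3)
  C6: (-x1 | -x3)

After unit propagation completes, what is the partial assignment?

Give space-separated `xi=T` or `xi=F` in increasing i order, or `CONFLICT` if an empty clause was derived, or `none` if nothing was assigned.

unit clause [-2] forces x2=F; simplify:
  drop 2 from [3, 2] -> [3]
  drop 2 from [2, 3] -> [3]
  satisfied 2 clause(s); 4 remain; assigned so far: [2]
unit clause [-4] forces x4=F; simplify:
  satisfied 1 clause(s); 3 remain; assigned so far: [2, 4]
unit clause [3] forces x3=T; simplify:
  drop -3 from [-1, -3] -> [-1]
  satisfied 2 clause(s); 1 remain; assigned so far: [2, 3, 4]
unit clause [-1] forces x1=F; simplify:
  satisfied 1 clause(s); 0 remain; assigned so far: [1, 2, 3, 4]

Answer: x1=F x2=F x3=T x4=F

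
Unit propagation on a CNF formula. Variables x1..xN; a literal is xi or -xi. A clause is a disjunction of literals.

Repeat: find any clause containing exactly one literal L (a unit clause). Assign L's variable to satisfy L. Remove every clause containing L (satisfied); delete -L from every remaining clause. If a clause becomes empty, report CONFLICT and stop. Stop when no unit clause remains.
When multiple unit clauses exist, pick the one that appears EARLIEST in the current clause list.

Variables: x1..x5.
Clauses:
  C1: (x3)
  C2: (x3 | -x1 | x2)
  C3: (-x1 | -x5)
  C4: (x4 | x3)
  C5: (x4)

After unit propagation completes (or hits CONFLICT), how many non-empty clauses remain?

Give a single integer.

unit clause [3] forces x3=T; simplify:
  satisfied 3 clause(s); 2 remain; assigned so far: [3]
unit clause [4] forces x4=T; simplify:
  satisfied 1 clause(s); 1 remain; assigned so far: [3, 4]

Answer: 1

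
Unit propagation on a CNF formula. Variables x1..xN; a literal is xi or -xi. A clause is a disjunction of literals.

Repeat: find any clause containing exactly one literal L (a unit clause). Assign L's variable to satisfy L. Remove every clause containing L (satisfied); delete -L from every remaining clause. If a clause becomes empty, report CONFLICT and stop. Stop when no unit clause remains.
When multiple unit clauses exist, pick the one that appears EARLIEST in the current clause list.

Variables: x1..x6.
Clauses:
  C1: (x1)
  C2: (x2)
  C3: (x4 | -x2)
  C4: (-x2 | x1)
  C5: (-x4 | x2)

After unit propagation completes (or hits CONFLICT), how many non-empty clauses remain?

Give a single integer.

Answer: 0

Derivation:
unit clause [1] forces x1=T; simplify:
  satisfied 2 clause(s); 3 remain; assigned so far: [1]
unit clause [2] forces x2=T; simplify:
  drop -2 from [4, -2] -> [4]
  satisfied 2 clause(s); 1 remain; assigned so far: [1, 2]
unit clause [4] forces x4=T; simplify:
  satisfied 1 clause(s); 0 remain; assigned so far: [1, 2, 4]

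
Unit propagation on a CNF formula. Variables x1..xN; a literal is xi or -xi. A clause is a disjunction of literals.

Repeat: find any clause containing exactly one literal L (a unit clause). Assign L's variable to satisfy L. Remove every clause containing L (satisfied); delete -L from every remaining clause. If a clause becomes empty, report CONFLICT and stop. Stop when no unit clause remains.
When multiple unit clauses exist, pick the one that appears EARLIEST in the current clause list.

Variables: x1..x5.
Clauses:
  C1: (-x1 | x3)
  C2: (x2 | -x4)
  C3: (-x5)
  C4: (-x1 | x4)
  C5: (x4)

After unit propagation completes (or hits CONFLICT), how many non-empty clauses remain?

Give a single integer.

Answer: 1

Derivation:
unit clause [-5] forces x5=F; simplify:
  satisfied 1 clause(s); 4 remain; assigned so far: [5]
unit clause [4] forces x4=T; simplify:
  drop -4 from [2, -4] -> [2]
  satisfied 2 clause(s); 2 remain; assigned so far: [4, 5]
unit clause [2] forces x2=T; simplify:
  satisfied 1 clause(s); 1 remain; assigned so far: [2, 4, 5]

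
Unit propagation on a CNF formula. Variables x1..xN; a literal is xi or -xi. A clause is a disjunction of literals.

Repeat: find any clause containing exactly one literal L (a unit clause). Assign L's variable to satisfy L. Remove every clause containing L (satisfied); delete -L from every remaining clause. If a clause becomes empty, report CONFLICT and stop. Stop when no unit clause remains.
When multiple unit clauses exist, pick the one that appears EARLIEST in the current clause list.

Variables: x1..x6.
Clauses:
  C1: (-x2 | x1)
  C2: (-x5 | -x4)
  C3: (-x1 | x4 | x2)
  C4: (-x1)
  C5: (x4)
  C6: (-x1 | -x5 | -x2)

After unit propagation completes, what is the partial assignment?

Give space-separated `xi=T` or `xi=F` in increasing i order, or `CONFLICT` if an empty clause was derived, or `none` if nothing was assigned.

unit clause [-1] forces x1=F; simplify:
  drop 1 from [-2, 1] -> [-2]
  satisfied 3 clause(s); 3 remain; assigned so far: [1]
unit clause [-2] forces x2=F; simplify:
  satisfied 1 clause(s); 2 remain; assigned so far: [1, 2]
unit clause [4] forces x4=T; simplify:
  drop -4 from [-5, -4] -> [-5]
  satisfied 1 clause(s); 1 remain; assigned so far: [1, 2, 4]
unit clause [-5] forces x5=F; simplify:
  satisfied 1 clause(s); 0 remain; assigned so far: [1, 2, 4, 5]

Answer: x1=F x2=F x4=T x5=F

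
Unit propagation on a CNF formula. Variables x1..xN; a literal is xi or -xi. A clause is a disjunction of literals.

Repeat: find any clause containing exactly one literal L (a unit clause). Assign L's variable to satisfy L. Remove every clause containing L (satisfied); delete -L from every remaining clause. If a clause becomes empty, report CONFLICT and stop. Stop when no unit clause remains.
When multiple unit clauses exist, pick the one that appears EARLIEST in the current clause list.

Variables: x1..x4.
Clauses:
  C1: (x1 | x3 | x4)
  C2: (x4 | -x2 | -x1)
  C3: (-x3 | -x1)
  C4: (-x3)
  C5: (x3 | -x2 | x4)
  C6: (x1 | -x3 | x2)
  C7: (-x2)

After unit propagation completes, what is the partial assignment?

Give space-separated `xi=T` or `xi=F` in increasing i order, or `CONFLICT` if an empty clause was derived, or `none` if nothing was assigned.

unit clause [-3] forces x3=F; simplify:
  drop 3 from [1, 3, 4] -> [1, 4]
  drop 3 from [3, -2, 4] -> [-2, 4]
  satisfied 3 clause(s); 4 remain; assigned so far: [3]
unit clause [-2] forces x2=F; simplify:
  satisfied 3 clause(s); 1 remain; assigned so far: [2, 3]

Answer: x2=F x3=F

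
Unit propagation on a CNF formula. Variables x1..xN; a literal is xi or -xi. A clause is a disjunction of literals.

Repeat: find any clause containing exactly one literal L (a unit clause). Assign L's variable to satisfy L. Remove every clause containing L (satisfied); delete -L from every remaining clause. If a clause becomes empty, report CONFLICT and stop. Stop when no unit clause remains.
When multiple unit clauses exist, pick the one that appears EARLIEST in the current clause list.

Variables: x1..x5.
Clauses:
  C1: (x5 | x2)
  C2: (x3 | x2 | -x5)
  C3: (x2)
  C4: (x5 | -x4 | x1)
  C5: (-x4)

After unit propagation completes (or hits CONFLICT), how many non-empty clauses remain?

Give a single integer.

unit clause [2] forces x2=T; simplify:
  satisfied 3 clause(s); 2 remain; assigned so far: [2]
unit clause [-4] forces x4=F; simplify:
  satisfied 2 clause(s); 0 remain; assigned so far: [2, 4]

Answer: 0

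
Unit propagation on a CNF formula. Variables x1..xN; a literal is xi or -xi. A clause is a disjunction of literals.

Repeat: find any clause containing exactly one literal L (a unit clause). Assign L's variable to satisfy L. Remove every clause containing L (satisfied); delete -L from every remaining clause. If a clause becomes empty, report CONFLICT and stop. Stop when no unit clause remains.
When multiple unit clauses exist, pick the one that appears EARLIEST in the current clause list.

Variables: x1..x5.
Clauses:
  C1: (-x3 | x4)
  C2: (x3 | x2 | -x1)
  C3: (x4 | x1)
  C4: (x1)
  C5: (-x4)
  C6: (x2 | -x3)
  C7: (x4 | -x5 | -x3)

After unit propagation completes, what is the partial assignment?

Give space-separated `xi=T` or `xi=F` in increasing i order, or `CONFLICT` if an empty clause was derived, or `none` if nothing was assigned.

unit clause [1] forces x1=T; simplify:
  drop -1 from [3, 2, -1] -> [3, 2]
  satisfied 2 clause(s); 5 remain; assigned so far: [1]
unit clause [-4] forces x4=F; simplify:
  drop 4 from [-3, 4] -> [-3]
  drop 4 from [4, -5, -3] -> [-5, -3]
  satisfied 1 clause(s); 4 remain; assigned so far: [1, 4]
unit clause [-3] forces x3=F; simplify:
  drop 3 from [3, 2] -> [2]
  satisfied 3 clause(s); 1 remain; assigned so far: [1, 3, 4]
unit clause [2] forces x2=T; simplify:
  satisfied 1 clause(s); 0 remain; assigned so far: [1, 2, 3, 4]

Answer: x1=T x2=T x3=F x4=F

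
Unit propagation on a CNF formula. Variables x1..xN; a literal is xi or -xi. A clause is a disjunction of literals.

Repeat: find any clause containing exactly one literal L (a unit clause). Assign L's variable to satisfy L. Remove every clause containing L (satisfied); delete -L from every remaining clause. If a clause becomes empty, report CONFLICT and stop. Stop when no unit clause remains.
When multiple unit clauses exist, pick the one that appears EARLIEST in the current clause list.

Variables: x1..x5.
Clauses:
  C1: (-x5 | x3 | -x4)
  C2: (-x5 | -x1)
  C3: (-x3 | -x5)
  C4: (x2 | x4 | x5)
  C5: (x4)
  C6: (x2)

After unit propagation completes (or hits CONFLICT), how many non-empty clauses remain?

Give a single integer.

Answer: 3

Derivation:
unit clause [4] forces x4=T; simplify:
  drop -4 from [-5, 3, -4] -> [-5, 3]
  satisfied 2 clause(s); 4 remain; assigned so far: [4]
unit clause [2] forces x2=T; simplify:
  satisfied 1 clause(s); 3 remain; assigned so far: [2, 4]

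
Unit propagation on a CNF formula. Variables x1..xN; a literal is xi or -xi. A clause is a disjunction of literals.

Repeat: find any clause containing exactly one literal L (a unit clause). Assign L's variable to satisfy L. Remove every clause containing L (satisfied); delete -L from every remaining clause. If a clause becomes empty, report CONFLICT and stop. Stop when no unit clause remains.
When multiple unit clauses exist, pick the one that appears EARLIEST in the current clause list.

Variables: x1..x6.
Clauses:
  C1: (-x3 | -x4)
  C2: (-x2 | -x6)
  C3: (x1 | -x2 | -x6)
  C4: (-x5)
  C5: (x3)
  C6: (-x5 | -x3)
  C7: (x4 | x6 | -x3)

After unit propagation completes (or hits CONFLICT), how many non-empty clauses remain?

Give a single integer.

Answer: 0

Derivation:
unit clause [-5] forces x5=F; simplify:
  satisfied 2 clause(s); 5 remain; assigned so far: [5]
unit clause [3] forces x3=T; simplify:
  drop -3 from [-3, -4] -> [-4]
  drop -3 from [4, 6, -3] -> [4, 6]
  satisfied 1 clause(s); 4 remain; assigned so far: [3, 5]
unit clause [-4] forces x4=F; simplify:
  drop 4 from [4, 6] -> [6]
  satisfied 1 clause(s); 3 remain; assigned so far: [3, 4, 5]
unit clause [6] forces x6=T; simplify:
  drop -6 from [-2, -6] -> [-2]
  drop -6 from [1, -2, -6] -> [1, -2]
  satisfied 1 clause(s); 2 remain; assigned so far: [3, 4, 5, 6]
unit clause [-2] forces x2=F; simplify:
  satisfied 2 clause(s); 0 remain; assigned so far: [2, 3, 4, 5, 6]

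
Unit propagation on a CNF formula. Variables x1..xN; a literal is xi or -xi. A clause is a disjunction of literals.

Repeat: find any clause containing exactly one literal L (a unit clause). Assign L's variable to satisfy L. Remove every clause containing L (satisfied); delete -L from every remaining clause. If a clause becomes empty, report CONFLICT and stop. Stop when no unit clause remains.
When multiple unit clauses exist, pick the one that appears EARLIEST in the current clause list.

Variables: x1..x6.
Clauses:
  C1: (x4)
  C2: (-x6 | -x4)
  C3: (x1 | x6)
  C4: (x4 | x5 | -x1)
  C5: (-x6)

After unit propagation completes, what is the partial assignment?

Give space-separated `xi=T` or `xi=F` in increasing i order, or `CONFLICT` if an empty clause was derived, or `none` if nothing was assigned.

unit clause [4] forces x4=T; simplify:
  drop -4 from [-6, -4] -> [-6]
  satisfied 2 clause(s); 3 remain; assigned so far: [4]
unit clause [-6] forces x6=F; simplify:
  drop 6 from [1, 6] -> [1]
  satisfied 2 clause(s); 1 remain; assigned so far: [4, 6]
unit clause [1] forces x1=T; simplify:
  satisfied 1 clause(s); 0 remain; assigned so far: [1, 4, 6]

Answer: x1=T x4=T x6=F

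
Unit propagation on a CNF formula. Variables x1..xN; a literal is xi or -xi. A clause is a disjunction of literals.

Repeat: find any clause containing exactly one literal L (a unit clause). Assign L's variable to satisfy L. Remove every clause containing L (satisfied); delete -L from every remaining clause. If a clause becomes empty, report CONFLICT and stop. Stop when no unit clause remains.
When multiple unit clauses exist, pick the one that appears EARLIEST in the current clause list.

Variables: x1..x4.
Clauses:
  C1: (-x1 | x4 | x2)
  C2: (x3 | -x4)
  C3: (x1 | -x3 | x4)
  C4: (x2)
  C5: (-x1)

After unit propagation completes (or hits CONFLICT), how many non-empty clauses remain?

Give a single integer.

Answer: 2

Derivation:
unit clause [2] forces x2=T; simplify:
  satisfied 2 clause(s); 3 remain; assigned so far: [2]
unit clause [-1] forces x1=F; simplify:
  drop 1 from [1, -3, 4] -> [-3, 4]
  satisfied 1 clause(s); 2 remain; assigned so far: [1, 2]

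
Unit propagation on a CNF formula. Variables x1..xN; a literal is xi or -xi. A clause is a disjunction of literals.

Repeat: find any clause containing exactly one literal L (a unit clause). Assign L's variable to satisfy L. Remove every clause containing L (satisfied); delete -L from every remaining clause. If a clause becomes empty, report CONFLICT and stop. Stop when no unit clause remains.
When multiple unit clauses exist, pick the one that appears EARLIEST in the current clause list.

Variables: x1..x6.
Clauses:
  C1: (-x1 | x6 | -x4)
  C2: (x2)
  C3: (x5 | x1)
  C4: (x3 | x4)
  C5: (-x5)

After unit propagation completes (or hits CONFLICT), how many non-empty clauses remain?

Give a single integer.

unit clause [2] forces x2=T; simplify:
  satisfied 1 clause(s); 4 remain; assigned so far: [2]
unit clause [-5] forces x5=F; simplify:
  drop 5 from [5, 1] -> [1]
  satisfied 1 clause(s); 3 remain; assigned so far: [2, 5]
unit clause [1] forces x1=T; simplify:
  drop -1 from [-1, 6, -4] -> [6, -4]
  satisfied 1 clause(s); 2 remain; assigned so far: [1, 2, 5]

Answer: 2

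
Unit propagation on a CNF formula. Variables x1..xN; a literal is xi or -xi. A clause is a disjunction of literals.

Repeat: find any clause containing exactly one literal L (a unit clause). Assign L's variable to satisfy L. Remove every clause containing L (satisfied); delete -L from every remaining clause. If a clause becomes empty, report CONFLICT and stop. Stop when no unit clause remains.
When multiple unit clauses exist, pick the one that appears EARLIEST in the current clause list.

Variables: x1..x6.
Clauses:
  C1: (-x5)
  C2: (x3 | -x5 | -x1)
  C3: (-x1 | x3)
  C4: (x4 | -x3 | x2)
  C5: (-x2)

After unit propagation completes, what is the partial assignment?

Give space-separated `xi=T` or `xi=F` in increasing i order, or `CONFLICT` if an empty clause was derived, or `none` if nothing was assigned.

Answer: x2=F x5=F

Derivation:
unit clause [-5] forces x5=F; simplify:
  satisfied 2 clause(s); 3 remain; assigned so far: [5]
unit clause [-2] forces x2=F; simplify:
  drop 2 from [4, -3, 2] -> [4, -3]
  satisfied 1 clause(s); 2 remain; assigned so far: [2, 5]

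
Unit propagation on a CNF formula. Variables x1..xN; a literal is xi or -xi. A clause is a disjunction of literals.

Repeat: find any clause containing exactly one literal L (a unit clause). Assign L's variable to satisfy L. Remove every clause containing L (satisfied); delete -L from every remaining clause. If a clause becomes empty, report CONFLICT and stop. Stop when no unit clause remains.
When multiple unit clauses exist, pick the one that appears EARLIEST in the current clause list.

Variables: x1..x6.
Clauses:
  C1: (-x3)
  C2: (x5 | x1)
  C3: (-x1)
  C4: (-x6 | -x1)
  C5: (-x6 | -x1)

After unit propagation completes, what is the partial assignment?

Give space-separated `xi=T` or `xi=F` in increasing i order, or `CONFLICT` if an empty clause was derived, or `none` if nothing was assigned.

Answer: x1=F x3=F x5=T

Derivation:
unit clause [-3] forces x3=F; simplify:
  satisfied 1 clause(s); 4 remain; assigned so far: [3]
unit clause [-1] forces x1=F; simplify:
  drop 1 from [5, 1] -> [5]
  satisfied 3 clause(s); 1 remain; assigned so far: [1, 3]
unit clause [5] forces x5=T; simplify:
  satisfied 1 clause(s); 0 remain; assigned so far: [1, 3, 5]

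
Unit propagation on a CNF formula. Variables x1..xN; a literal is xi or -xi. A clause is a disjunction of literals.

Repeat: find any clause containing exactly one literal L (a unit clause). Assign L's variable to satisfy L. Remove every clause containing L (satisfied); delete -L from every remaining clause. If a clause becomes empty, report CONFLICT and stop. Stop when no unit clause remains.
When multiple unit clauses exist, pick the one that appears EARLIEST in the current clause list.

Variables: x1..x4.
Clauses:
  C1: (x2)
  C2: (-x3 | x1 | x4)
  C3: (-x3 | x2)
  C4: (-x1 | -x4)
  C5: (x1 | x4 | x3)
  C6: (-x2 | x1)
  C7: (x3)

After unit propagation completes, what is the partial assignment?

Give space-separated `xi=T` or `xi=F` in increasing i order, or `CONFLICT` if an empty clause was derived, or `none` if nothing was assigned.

unit clause [2] forces x2=T; simplify:
  drop -2 from [-2, 1] -> [1]
  satisfied 2 clause(s); 5 remain; assigned so far: [2]
unit clause [1] forces x1=T; simplify:
  drop -1 from [-1, -4] -> [-4]
  satisfied 3 clause(s); 2 remain; assigned so far: [1, 2]
unit clause [-4] forces x4=F; simplify:
  satisfied 1 clause(s); 1 remain; assigned so far: [1, 2, 4]
unit clause [3] forces x3=T; simplify:
  satisfied 1 clause(s); 0 remain; assigned so far: [1, 2, 3, 4]

Answer: x1=T x2=T x3=T x4=F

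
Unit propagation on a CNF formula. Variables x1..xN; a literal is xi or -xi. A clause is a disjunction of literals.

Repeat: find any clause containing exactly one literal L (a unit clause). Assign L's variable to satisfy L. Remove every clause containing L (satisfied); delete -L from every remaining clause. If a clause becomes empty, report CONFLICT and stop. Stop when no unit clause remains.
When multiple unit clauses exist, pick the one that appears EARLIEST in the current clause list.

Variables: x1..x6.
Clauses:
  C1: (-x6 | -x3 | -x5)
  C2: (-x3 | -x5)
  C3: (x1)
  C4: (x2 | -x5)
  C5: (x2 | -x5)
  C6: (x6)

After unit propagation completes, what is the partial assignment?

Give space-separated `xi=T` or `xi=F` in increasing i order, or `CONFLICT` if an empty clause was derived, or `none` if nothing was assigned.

unit clause [1] forces x1=T; simplify:
  satisfied 1 clause(s); 5 remain; assigned so far: [1]
unit clause [6] forces x6=T; simplify:
  drop -6 from [-6, -3, -5] -> [-3, -5]
  satisfied 1 clause(s); 4 remain; assigned so far: [1, 6]

Answer: x1=T x6=T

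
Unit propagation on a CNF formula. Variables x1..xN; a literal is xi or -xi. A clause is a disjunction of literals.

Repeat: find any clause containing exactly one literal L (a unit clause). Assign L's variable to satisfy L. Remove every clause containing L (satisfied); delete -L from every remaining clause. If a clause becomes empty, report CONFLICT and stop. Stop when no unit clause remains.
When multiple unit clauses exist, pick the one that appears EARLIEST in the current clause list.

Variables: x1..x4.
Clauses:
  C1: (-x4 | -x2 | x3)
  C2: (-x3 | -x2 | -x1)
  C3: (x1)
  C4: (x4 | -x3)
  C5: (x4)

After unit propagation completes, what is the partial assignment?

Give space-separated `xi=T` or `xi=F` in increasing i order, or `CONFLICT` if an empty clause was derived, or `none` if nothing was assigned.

unit clause [1] forces x1=T; simplify:
  drop -1 from [-3, -2, -1] -> [-3, -2]
  satisfied 1 clause(s); 4 remain; assigned so far: [1]
unit clause [4] forces x4=T; simplify:
  drop -4 from [-4, -2, 3] -> [-2, 3]
  satisfied 2 clause(s); 2 remain; assigned so far: [1, 4]

Answer: x1=T x4=T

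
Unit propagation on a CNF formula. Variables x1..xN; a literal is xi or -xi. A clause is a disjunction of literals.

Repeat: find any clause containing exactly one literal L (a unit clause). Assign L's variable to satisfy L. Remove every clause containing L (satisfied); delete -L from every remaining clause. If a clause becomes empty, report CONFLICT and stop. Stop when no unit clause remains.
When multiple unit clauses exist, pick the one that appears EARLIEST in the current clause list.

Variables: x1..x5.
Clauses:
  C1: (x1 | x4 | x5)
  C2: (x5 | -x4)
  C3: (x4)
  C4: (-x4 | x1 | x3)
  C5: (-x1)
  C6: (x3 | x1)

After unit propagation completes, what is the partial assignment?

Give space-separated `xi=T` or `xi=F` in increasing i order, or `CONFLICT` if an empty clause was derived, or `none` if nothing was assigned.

Answer: x1=F x3=T x4=T x5=T

Derivation:
unit clause [4] forces x4=T; simplify:
  drop -4 from [5, -4] -> [5]
  drop -4 from [-4, 1, 3] -> [1, 3]
  satisfied 2 clause(s); 4 remain; assigned so far: [4]
unit clause [5] forces x5=T; simplify:
  satisfied 1 clause(s); 3 remain; assigned so far: [4, 5]
unit clause [-1] forces x1=F; simplify:
  drop 1 from [1, 3] -> [3]
  drop 1 from [3, 1] -> [3]
  satisfied 1 clause(s); 2 remain; assigned so far: [1, 4, 5]
unit clause [3] forces x3=T; simplify:
  satisfied 2 clause(s); 0 remain; assigned so far: [1, 3, 4, 5]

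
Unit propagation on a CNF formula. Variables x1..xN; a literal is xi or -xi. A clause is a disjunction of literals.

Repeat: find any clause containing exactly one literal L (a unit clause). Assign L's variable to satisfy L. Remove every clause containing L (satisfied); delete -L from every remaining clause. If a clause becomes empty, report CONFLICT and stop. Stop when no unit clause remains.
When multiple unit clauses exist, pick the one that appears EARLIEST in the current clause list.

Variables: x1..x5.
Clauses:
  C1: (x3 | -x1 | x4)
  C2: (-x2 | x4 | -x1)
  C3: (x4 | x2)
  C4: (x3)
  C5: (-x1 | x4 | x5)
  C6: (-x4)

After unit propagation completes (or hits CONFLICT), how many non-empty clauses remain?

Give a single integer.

unit clause [3] forces x3=T; simplify:
  satisfied 2 clause(s); 4 remain; assigned so far: [3]
unit clause [-4] forces x4=F; simplify:
  drop 4 from [-2, 4, -1] -> [-2, -1]
  drop 4 from [4, 2] -> [2]
  drop 4 from [-1, 4, 5] -> [-1, 5]
  satisfied 1 clause(s); 3 remain; assigned so far: [3, 4]
unit clause [2] forces x2=T; simplify:
  drop -2 from [-2, -1] -> [-1]
  satisfied 1 clause(s); 2 remain; assigned so far: [2, 3, 4]
unit clause [-1] forces x1=F; simplify:
  satisfied 2 clause(s); 0 remain; assigned so far: [1, 2, 3, 4]

Answer: 0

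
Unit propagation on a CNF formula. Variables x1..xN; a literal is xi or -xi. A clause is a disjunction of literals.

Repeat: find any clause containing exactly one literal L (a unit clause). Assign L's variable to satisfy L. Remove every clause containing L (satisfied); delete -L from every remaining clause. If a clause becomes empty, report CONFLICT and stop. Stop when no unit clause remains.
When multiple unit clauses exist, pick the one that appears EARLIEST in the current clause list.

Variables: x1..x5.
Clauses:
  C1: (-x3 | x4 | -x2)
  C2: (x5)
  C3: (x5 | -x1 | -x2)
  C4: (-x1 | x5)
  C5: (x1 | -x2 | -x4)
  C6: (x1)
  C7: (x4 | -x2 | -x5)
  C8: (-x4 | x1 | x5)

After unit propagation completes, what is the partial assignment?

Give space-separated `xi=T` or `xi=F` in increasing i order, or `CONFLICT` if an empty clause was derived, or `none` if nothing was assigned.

Answer: x1=T x5=T

Derivation:
unit clause [5] forces x5=T; simplify:
  drop -5 from [4, -2, -5] -> [4, -2]
  satisfied 4 clause(s); 4 remain; assigned so far: [5]
unit clause [1] forces x1=T; simplify:
  satisfied 2 clause(s); 2 remain; assigned so far: [1, 5]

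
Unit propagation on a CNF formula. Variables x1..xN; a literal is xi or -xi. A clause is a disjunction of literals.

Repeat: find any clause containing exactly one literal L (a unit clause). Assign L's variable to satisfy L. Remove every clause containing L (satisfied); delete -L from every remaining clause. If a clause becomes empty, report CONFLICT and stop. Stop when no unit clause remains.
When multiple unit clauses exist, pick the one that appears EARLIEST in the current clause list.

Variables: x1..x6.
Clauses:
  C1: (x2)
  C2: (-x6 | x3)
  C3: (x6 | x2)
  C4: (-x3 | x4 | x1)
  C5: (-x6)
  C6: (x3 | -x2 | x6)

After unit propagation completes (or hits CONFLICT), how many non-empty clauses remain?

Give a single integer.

Answer: 1

Derivation:
unit clause [2] forces x2=T; simplify:
  drop -2 from [3, -2, 6] -> [3, 6]
  satisfied 2 clause(s); 4 remain; assigned so far: [2]
unit clause [-6] forces x6=F; simplify:
  drop 6 from [3, 6] -> [3]
  satisfied 2 clause(s); 2 remain; assigned so far: [2, 6]
unit clause [3] forces x3=T; simplify:
  drop -3 from [-3, 4, 1] -> [4, 1]
  satisfied 1 clause(s); 1 remain; assigned so far: [2, 3, 6]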